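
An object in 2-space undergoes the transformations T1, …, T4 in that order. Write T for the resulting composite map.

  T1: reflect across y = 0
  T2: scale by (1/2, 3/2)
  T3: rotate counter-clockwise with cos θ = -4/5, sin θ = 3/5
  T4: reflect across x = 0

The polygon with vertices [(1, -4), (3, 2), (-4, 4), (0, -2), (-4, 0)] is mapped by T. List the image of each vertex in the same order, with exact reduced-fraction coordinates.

T1 reflect across y = 0: (1, -4) → (1, 4); (3, 2) → (3, -2); (-4, 4) → (-4, -4); (0, -2) → (0, 2); (-4, 0) → (-4, 0)
T2 scale by (1/2, 3/2): (1, 4) → (1/2, 6); (3, -2) → (3/2, -3); (-4, -4) → (-2, -6); (0, 2) → (0, 3); (-4, 0) → (-2, 0)
T3 rotate counter-clockwise with cos θ = -4/5, sin θ = 3/5: (1/2, 6) → (-4, -9/2); (3/2, -3) → (3/5, 33/10); (-2, -6) → (26/5, 18/5); (0, 3) → (-9/5, -12/5); (-2, 0) → (8/5, -6/5)
T4 reflect across x = 0: (-4, -9/2) → (4, -9/2); (3/5, 33/10) → (-3/5, 33/10); (26/5, 18/5) → (-26/5, 18/5); (-9/5, -12/5) → (9/5, -12/5); (8/5, -6/5) → (-8/5, -6/5)

image vertices: (4, -9/2), (-3/5, 33/10), (-26/5, 18/5), (9/5, -12/5), (-8/5, -6/5)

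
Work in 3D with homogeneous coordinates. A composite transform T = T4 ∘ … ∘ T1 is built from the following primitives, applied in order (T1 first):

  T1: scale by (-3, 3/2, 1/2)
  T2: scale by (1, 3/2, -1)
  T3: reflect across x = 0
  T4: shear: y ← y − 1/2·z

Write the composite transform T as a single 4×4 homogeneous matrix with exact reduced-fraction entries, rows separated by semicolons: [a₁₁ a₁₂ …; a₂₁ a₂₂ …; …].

T1 = [-3 0 0 0; 0 3/2 0 0; 0 0 1/2 0; 0 0 0 1]
T2·T1 = [-3 0 0 0; 0 9/4 0 0; 0 0 -1/2 0; 0 0 0 1]
T3·…·T1 = [3 0 0 0; 0 9/4 0 0; 0 0 -1/2 0; 0 0 0 1]
T4·…·T1 = [3 0 0 0; 0 9/4 1/4 0; 0 0 -1/2 0; 0 0 0 1]

T = [3 0 0 0; 0 9/4 1/4 0; 0 0 -1/2 0; 0 0 0 1]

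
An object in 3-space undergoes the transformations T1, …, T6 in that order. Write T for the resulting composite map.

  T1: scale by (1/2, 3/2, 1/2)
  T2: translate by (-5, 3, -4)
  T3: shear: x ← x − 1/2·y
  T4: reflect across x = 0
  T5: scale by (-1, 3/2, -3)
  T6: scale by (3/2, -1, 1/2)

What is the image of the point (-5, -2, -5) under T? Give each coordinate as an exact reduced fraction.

T(p) = (-45/4, 0, 39/4)

T1 scale by (1/2, 3/2, 1/2): (-5, -2, -5) → (-5/2, -3, -5/2)
T2 translate by (-5, 3, -4): (-5/2, -3, -5/2) → (-15/2, 0, -13/2)
T3 shear: x ← x − 1/2·y: (-15/2, 0, -13/2) → (-15/2, 0, -13/2)
T4 reflect across x = 0: (-15/2, 0, -13/2) → (15/2, 0, -13/2)
T5 scale by (-1, 3/2, -3): (15/2, 0, -13/2) → (-15/2, 0, 39/2)
T6 scale by (3/2, -1, 1/2): (-15/2, 0, 39/2) → (-45/4, 0, 39/4)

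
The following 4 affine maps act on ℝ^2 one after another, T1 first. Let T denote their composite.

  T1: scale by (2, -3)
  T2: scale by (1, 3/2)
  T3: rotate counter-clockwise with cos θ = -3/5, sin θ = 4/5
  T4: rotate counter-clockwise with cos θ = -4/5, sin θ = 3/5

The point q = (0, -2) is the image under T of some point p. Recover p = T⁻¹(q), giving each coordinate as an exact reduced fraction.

p = (1, 0)

T1 = [2 0 0; 0 -3 0; 0 0 1]
T2·T1 = [2 0 0; 0 -9/2 0; 0 0 1]
T3·…·T1 = [-6/5 18/5 0; 8/5 27/10 0; 0 0 1]
T4·…·T1 = [0 -9/2 0; -2 0 0; 0 0 1]
det M = -9; M⁻¹ = [0 -1/2 0; -2/9 0 0; 0 0 1]
M⁻¹ · (0, -2)ᵀ = (1, 0)ᵀ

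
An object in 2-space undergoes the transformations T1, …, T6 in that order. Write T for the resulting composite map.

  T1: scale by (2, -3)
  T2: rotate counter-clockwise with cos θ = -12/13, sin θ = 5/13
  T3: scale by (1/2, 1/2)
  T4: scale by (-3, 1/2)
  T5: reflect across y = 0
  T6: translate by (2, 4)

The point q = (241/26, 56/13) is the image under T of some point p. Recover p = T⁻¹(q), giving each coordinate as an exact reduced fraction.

p = (2, -1)

T1 = [2 0 0; 0 -3 0; 0 0 1]
T2·T1 = [-24/13 15/13 0; 10/13 36/13 0; 0 0 1]
T3·…·T1 = [-12/13 15/26 0; 5/13 18/13 0; 0 0 1]
T4·…·T1 = [36/13 -45/26 0; 5/26 9/13 0; 0 0 1]
T5·…·T1 = [36/13 -45/26 0; -5/26 -9/13 0; 0 0 1]
T6·…·T1 = [36/13 -45/26 2; -5/26 -9/13 4; 0 0 1]
det M = -9/4; M⁻¹ = [4/13 -10/13 32/13; -10/117 -16/13 596/117; 0 0 1]
M⁻¹ · (241/26, 56/13)ᵀ = (2, -1)ᵀ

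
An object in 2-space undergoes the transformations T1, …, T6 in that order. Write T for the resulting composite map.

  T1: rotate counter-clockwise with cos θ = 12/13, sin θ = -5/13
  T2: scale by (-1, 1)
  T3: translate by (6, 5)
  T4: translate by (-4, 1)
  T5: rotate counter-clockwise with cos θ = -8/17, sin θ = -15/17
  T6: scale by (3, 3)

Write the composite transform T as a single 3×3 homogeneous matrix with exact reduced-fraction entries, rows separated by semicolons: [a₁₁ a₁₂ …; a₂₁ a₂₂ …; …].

T = [63/221 660/221 222/17; 660/221 -63/221 -234/17; 0 0 1]

T1 = [12/13 5/13 0; -5/13 12/13 0; 0 0 1]
T2·T1 = [-12/13 -5/13 0; -5/13 12/13 0; 0 0 1]
T3·…·T1 = [-12/13 -5/13 6; -5/13 12/13 5; 0 0 1]
T4·…·T1 = [-12/13 -5/13 2; -5/13 12/13 6; 0 0 1]
T5·…·T1 = [21/221 220/221 74/17; 220/221 -21/221 -78/17; 0 0 1]
T6·…·T1 = [63/221 660/221 222/17; 660/221 -63/221 -234/17; 0 0 1]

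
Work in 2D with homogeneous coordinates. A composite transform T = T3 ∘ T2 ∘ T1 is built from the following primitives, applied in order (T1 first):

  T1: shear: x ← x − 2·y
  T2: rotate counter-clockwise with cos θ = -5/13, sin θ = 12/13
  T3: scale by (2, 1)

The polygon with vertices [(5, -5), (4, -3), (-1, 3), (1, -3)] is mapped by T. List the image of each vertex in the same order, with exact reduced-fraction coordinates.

T1 shear: x ← x − 2·y: (5, -5) → (15, -5); (4, -3) → (10, -3); (-1, 3) → (-7, 3); (1, -3) → (7, -3)
T2 rotate counter-clockwise with cos θ = -5/13, sin θ = 12/13: (15, -5) → (-15/13, 205/13); (10, -3) → (-14/13, 135/13); (-7, 3) → (-1/13, -99/13); (7, -3) → (1/13, 99/13)
T3 scale by (2, 1): (-15/13, 205/13) → (-30/13, 205/13); (-14/13, 135/13) → (-28/13, 135/13); (-1/13, -99/13) → (-2/13, -99/13); (1/13, 99/13) → (2/13, 99/13)

image vertices: (-30/13, 205/13), (-28/13, 135/13), (-2/13, -99/13), (2/13, 99/13)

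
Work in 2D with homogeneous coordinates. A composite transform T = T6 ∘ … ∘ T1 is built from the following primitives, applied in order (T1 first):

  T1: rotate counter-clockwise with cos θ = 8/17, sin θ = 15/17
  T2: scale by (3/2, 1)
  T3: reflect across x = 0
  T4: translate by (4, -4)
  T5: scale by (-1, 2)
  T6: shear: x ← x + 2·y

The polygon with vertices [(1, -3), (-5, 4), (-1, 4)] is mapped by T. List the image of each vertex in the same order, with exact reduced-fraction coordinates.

image vertices: (-593/34, -154/17), (-662/17, -222/17), (-22, -6)

T1 rotate counter-clockwise with cos θ = 8/17, sin θ = 15/17: (1, -3) → (53/17, -9/17); (-5, 4) → (-100/17, -43/17); (-1, 4) → (-4, 1)
T2 scale by (3/2, 1): (53/17, -9/17) → (159/34, -9/17); (-100/17, -43/17) → (-150/17, -43/17); (-4, 1) → (-6, 1)
T3 reflect across x = 0: (159/34, -9/17) → (-159/34, -9/17); (-150/17, -43/17) → (150/17, -43/17); (-6, 1) → (6, 1)
T4 translate by (4, -4): (-159/34, -9/17) → (-23/34, -77/17); (150/17, -43/17) → (218/17, -111/17); (6, 1) → (10, -3)
T5 scale by (-1, 2): (-23/34, -77/17) → (23/34, -154/17); (218/17, -111/17) → (-218/17, -222/17); (10, -3) → (-10, -6)
T6 shear: x ← x + 2·y: (23/34, -154/17) → (-593/34, -154/17); (-218/17, -222/17) → (-662/17, -222/17); (-10, -6) → (-22, -6)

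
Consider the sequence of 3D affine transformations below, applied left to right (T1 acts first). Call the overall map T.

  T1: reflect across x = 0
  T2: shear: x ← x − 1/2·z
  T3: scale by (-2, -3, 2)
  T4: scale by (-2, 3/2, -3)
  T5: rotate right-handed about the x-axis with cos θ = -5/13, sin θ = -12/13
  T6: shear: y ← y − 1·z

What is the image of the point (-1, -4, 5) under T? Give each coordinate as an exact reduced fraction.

T(p) = (-6, -384/13, -66/13)

T1 reflect across x = 0: (-1, -4, 5) → (1, -4, 5)
T2 shear: x ← x − 1/2·z: (1, -4, 5) → (-3/2, -4, 5)
T3 scale by (-2, -3, 2): (-3/2, -4, 5) → (3, 12, 10)
T4 scale by (-2, 3/2, -3): (3, 12, 10) → (-6, 18, -30)
T5 rotate right-handed about the x-axis with cos θ = -5/13, sin θ = -12/13: (-6, 18, -30) → (-6, -450/13, -66/13)
T6 shear: y ← y − 1·z: (-6, -450/13, -66/13) → (-6, -384/13, -66/13)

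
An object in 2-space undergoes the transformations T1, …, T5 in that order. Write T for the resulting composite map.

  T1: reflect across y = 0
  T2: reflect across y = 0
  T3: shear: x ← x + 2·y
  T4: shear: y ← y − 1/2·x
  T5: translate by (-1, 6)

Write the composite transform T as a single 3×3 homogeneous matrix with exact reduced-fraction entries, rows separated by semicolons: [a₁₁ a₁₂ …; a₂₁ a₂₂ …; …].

T1 = [1 0 0; 0 -1 0; 0 0 1]
T2·T1 = [1 0 0; 0 1 0; 0 0 1]
T3·…·T1 = [1 2 0; 0 1 0; 0 0 1]
T4·…·T1 = [1 2 0; -1/2 0 0; 0 0 1]
T5·…·T1 = [1 2 -1; -1/2 0 6; 0 0 1]

T = [1 2 -1; -1/2 0 6; 0 0 1]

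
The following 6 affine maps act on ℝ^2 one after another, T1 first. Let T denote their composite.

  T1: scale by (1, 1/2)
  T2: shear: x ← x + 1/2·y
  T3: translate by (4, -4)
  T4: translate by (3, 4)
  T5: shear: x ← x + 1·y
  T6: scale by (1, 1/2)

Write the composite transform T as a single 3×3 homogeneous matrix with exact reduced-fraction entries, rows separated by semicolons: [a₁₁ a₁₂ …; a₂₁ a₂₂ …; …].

T = [1 3/4 7; 0 1/4 0; 0 0 1]

T1 = [1 0 0; 0 1/2 0; 0 0 1]
T2·T1 = [1 1/4 0; 0 1/2 0; 0 0 1]
T3·…·T1 = [1 1/4 4; 0 1/2 -4; 0 0 1]
T4·…·T1 = [1 1/4 7; 0 1/2 0; 0 0 1]
T5·…·T1 = [1 3/4 7; 0 1/2 0; 0 0 1]
T6·…·T1 = [1 3/4 7; 0 1/4 0; 0 0 1]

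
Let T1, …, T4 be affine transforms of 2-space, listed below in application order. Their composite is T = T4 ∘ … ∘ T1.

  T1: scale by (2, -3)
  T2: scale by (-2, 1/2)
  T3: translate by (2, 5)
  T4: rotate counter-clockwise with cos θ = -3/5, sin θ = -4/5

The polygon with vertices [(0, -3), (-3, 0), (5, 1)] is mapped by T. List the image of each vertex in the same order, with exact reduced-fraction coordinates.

T1 scale by (2, -3): (0, -3) → (0, 9); (-3, 0) → (-6, 0); (5, 1) → (10, -3)
T2 scale by (-2, 1/2): (0, 9) → (0, 9/2); (-6, 0) → (12, 0); (10, -3) → (-20, -3/2)
T3 translate by (2, 5): (0, 9/2) → (2, 19/2); (12, 0) → (14, 5); (-20, -3/2) → (-18, 7/2)
T4 rotate counter-clockwise with cos θ = -3/5, sin θ = -4/5: (2, 19/2) → (32/5, -73/10); (14, 5) → (-22/5, -71/5); (-18, 7/2) → (68/5, 123/10)

image vertices: (32/5, -73/10), (-22/5, -71/5), (68/5, 123/10)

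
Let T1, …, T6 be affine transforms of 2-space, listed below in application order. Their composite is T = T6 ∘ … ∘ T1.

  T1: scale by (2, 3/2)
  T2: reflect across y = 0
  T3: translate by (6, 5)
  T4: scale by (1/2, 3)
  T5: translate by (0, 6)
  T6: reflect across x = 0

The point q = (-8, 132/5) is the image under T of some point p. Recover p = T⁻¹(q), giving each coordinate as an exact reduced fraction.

T1 = [2 0 0; 0 3/2 0; 0 0 1]
T2·T1 = [2 0 0; 0 -3/2 0; 0 0 1]
T3·…·T1 = [2 0 6; 0 -3/2 5; 0 0 1]
T4·…·T1 = [1 0 3; 0 -9/2 15; 0 0 1]
T5·…·T1 = [1 0 3; 0 -9/2 21; 0 0 1]
T6·…·T1 = [-1 0 -3; 0 -9/2 21; 0 0 1]
det M = 9/2; M⁻¹ = [-1 0 -3; 0 -2/9 14/3; 0 0 1]
M⁻¹ · (-8, 132/5)ᵀ = (5, -6/5)ᵀ

p = (5, -6/5)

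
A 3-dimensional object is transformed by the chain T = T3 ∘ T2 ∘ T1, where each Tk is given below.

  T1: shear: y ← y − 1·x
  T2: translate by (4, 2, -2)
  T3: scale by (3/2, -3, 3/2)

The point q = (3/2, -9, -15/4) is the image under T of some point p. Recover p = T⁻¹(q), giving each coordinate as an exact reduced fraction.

T1 = [1 0 0 0; -1 1 0 0; 0 0 1 0; 0 0 0 1]
T2·T1 = [1 0 0 4; -1 1 0 2; 0 0 1 -2; 0 0 0 1]
T3·…·T1 = [3/2 0 0 6; 3 -3 0 -6; 0 0 3/2 -3; 0 0 0 1]
det M = -27/4; M⁻¹ = [2/3 0 0 -4; 2/3 -1/3 0 -6; 0 0 2/3 2; 0 0 0 1]
M⁻¹ · (3/2, -9, -15/4)ᵀ = (-3, -2, -1/2)ᵀ

p = (-3, -2, -1/2)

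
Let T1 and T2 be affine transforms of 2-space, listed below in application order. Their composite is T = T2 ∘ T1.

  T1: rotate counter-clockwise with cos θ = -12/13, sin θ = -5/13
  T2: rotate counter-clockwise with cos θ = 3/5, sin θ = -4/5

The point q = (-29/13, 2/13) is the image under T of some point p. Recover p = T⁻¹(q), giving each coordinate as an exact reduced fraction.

p = (2, 1)

T1 = [-12/13 5/13 0; -5/13 -12/13 0; 0 0 1]
T2·T1 = [-56/65 -33/65 0; 33/65 -56/65 0; 0 0 1]
det M = 1; M⁻¹ = [-56/65 33/65 0; -33/65 -56/65 0; 0 0 1]
M⁻¹ · (-29/13, 2/13)ᵀ = (2, 1)ᵀ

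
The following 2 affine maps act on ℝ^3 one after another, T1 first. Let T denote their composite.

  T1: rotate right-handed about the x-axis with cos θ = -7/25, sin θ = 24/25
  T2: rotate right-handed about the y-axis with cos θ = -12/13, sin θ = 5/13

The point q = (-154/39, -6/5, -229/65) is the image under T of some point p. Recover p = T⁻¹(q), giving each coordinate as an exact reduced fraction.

p = (5, 2, 2/3)

T1 = [1 0 0 0; 0 -7/25 -24/25 0; 0 24/25 -7/25 0; 0 0 0 1]
T2·T1 = [-12/13 24/65 -7/65 0; 0 -7/25 -24/25 0; -5/13 -288/325 84/325 0; 0 0 0 1]
det M = 1; M⁻¹ = [-12/13 0 -5/13 0; 24/65 -7/25 -288/325 0; -7/65 -24/25 84/325 0; 0 0 0 1]
M⁻¹ · (-154/39, -6/5, -229/65)ᵀ = (5, 2, 2/3)ᵀ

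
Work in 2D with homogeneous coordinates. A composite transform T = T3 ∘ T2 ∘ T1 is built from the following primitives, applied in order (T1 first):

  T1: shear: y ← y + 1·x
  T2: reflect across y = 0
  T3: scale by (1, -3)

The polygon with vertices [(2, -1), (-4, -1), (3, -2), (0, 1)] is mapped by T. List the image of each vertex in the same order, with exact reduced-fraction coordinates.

image vertices: (2, 3), (-4, -15), (3, 3), (0, 3)

T1 shear: y ← y + 1·x: (2, -1) → (2, 1); (-4, -1) → (-4, -5); (3, -2) → (3, 1); (0, 1) → (0, 1)
T2 reflect across y = 0: (2, 1) → (2, -1); (-4, -5) → (-4, 5); (3, 1) → (3, -1); (0, 1) → (0, -1)
T3 scale by (1, -3): (2, -1) → (2, 3); (-4, 5) → (-4, -15); (3, -1) → (3, 3); (0, -1) → (0, 3)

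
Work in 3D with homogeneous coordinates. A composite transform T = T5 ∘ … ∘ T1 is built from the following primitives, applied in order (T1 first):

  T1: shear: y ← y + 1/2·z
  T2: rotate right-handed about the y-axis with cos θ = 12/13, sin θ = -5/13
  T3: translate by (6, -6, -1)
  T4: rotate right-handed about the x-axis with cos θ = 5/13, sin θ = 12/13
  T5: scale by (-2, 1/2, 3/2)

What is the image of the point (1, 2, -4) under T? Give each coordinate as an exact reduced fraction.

T(p) = (-220/13, 141/169, -1824/169)

T1 shear: y ← y + 1/2·z: (1, 2, -4) → (1, 0, -4)
T2 rotate right-handed about the y-axis with cos θ = 12/13, sin θ = -5/13: (1, 0, -4) → (32/13, 0, -43/13)
T3 translate by (6, -6, -1): (32/13, 0, -43/13) → (110/13, -6, -56/13)
T4 rotate right-handed about the x-axis with cos θ = 5/13, sin θ = 12/13: (110/13, -6, -56/13) → (110/13, 282/169, -1216/169)
T5 scale by (-2, 1/2, 3/2): (110/13, 282/169, -1216/169) → (-220/13, 141/169, -1824/169)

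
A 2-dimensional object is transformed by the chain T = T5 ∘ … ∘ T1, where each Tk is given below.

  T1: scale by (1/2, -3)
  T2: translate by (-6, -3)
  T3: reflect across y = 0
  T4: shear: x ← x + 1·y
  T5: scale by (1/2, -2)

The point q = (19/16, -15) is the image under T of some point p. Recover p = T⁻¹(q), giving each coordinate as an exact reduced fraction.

p = (7/4, 3/2)

T1 = [1/2 0 0; 0 -3 0; 0 0 1]
T2·T1 = [1/2 0 -6; 0 -3 -3; 0 0 1]
T3·…·T1 = [1/2 0 -6; 0 3 3; 0 0 1]
T4·…·T1 = [1/2 3 -3; 0 3 3; 0 0 1]
T5·…·T1 = [1/4 3/2 -3/2; 0 -6 -6; 0 0 1]
det M = -3/2; M⁻¹ = [4 1 12; 0 -1/6 -1; 0 0 1]
M⁻¹ · (19/16, -15)ᵀ = (7/4, 3/2)ᵀ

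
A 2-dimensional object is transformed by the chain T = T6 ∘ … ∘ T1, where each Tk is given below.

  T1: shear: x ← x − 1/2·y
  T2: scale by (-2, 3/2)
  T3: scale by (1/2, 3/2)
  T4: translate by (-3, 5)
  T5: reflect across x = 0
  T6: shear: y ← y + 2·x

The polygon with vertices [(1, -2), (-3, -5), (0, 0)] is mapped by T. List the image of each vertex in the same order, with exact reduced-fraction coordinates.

image vertices: (5, 21/2), (5/2, -5/4), (3, 11)

T1 shear: x ← x − 1/2·y: (1, -2) → (2, -2); (-3, -5) → (-1/2, -5); (0, 0) → (0, 0)
T2 scale by (-2, 3/2): (2, -2) → (-4, -3); (-1/2, -5) → (1, -15/2); (0, 0) → (0, 0)
T3 scale by (1/2, 3/2): (-4, -3) → (-2, -9/2); (1, -15/2) → (1/2, -45/4); (0, 0) → (0, 0)
T4 translate by (-3, 5): (-2, -9/2) → (-5, 1/2); (1/2, -45/4) → (-5/2, -25/4); (0, 0) → (-3, 5)
T5 reflect across x = 0: (-5, 1/2) → (5, 1/2); (-5/2, -25/4) → (5/2, -25/4); (-3, 5) → (3, 5)
T6 shear: y ← y + 2·x: (5, 1/2) → (5, 21/2); (5/2, -25/4) → (5/2, -5/4); (3, 5) → (3, 11)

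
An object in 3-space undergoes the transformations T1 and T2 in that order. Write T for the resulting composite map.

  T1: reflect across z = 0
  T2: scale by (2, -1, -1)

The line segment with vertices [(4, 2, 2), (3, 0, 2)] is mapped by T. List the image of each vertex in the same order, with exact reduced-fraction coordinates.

image vertices: (8, -2, 2), (6, 0, 2)

T1 reflect across z = 0: (4, 2, 2) → (4, 2, -2); (3, 0, 2) → (3, 0, -2)
T2 scale by (2, -1, -1): (4, 2, -2) → (8, -2, 2); (3, 0, -2) → (6, 0, 2)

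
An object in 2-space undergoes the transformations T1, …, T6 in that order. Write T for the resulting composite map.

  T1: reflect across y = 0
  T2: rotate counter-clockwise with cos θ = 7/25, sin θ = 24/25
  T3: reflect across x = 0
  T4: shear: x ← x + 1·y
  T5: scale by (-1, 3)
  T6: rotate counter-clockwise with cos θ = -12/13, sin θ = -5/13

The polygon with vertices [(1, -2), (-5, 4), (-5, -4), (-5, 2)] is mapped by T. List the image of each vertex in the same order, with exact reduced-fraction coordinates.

image vertices: (1518/325, -973/325), (-4728/325, 4283/325), (-912/325, 3507/325), (-3774/325, 4089/325)

T1 reflect across y = 0: (1, -2) → (1, 2); (-5, 4) → (-5, -4); (-5, -4) → (-5, 4); (-5, 2) → (-5, -2)
T2 rotate counter-clockwise with cos θ = 7/25, sin θ = 24/25: (1, 2) → (-41/25, 38/25); (-5, -4) → (61/25, -148/25); (-5, 4) → (-131/25, -92/25); (-5, -2) → (13/25, -134/25)
T3 reflect across x = 0: (-41/25, 38/25) → (41/25, 38/25); (61/25, -148/25) → (-61/25, -148/25); (-131/25, -92/25) → (131/25, -92/25); (13/25, -134/25) → (-13/25, -134/25)
T4 shear: x ← x + 1·y: (41/25, 38/25) → (79/25, 38/25); (-61/25, -148/25) → (-209/25, -148/25); (131/25, -92/25) → (39/25, -92/25); (-13/25, -134/25) → (-147/25, -134/25)
T5 scale by (-1, 3): (79/25, 38/25) → (-79/25, 114/25); (-209/25, -148/25) → (209/25, -444/25); (39/25, -92/25) → (-39/25, -276/25); (-147/25, -134/25) → (147/25, -402/25)
T6 rotate counter-clockwise with cos θ = -12/13, sin θ = -5/13: (-79/25, 114/25) → (1518/325, -973/325); (209/25, -444/25) → (-4728/325, 4283/325); (-39/25, -276/25) → (-912/325, 3507/325); (147/25, -402/25) → (-3774/325, 4089/325)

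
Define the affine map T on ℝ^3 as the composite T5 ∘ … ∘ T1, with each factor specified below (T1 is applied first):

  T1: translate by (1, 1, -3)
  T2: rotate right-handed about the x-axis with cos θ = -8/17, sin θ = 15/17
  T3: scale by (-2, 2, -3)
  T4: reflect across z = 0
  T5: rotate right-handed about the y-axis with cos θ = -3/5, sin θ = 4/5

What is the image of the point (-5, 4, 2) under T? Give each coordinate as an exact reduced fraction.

T(p) = (588/85, -50/17, -1291/85)

T1 translate by (1, 1, -3): (-5, 4, 2) → (-4, 5, -1)
T2 rotate right-handed about the x-axis with cos θ = -8/17, sin θ = 15/17: (-4, 5, -1) → (-4, -25/17, 83/17)
T3 scale by (-2, 2, -3): (-4, -25/17, 83/17) → (8, -50/17, -249/17)
T4 reflect across z = 0: (8, -50/17, -249/17) → (8, -50/17, 249/17)
T5 rotate right-handed about the y-axis with cos θ = -3/5, sin θ = 4/5: (8, -50/17, 249/17) → (588/85, -50/17, -1291/85)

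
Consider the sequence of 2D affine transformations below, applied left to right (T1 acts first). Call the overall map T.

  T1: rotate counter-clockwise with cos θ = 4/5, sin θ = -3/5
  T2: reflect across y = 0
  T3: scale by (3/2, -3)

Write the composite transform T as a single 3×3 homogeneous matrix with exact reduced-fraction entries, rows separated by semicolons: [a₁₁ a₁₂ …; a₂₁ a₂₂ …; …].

T = [6/5 9/10 0; -9/5 12/5 0; 0 0 1]

T1 = [4/5 3/5 0; -3/5 4/5 0; 0 0 1]
T2·T1 = [4/5 3/5 0; 3/5 -4/5 0; 0 0 1]
T3·…·T1 = [6/5 9/10 0; -9/5 12/5 0; 0 0 1]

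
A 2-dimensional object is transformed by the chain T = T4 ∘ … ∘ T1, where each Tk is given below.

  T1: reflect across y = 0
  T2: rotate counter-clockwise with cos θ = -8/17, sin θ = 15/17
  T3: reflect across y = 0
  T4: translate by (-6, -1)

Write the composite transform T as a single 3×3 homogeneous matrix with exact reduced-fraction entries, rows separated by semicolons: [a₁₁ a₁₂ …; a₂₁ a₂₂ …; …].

T = [-8/17 15/17 -6; -15/17 -8/17 -1; 0 0 1]

T1 = [1 0 0; 0 -1 0; 0 0 1]
T2·T1 = [-8/17 15/17 0; 15/17 8/17 0; 0 0 1]
T3·…·T1 = [-8/17 15/17 0; -15/17 -8/17 0; 0 0 1]
T4·…·T1 = [-8/17 15/17 -6; -15/17 -8/17 -1; 0 0 1]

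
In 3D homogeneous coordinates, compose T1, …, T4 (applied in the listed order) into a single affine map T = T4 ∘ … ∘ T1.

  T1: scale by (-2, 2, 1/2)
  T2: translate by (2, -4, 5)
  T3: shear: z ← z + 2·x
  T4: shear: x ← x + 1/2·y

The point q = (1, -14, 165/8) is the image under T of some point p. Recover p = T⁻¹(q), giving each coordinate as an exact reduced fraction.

p = (-3, -5, -3/4)

T1 = [-2 0 0 0; 0 2 0 0; 0 0 1/2 0; 0 0 0 1]
T2·T1 = [-2 0 0 2; 0 2 0 -4; 0 0 1/2 5; 0 0 0 1]
T3·…·T1 = [-2 0 0 2; 0 2 0 -4; -4 0 1/2 9; 0 0 0 1]
T4·…·T1 = [-2 1 0 0; 0 2 0 -4; -4 0 1/2 9; 0 0 0 1]
det M = -2; M⁻¹ = [-1/2 1/4 0 1; 0 1/2 0 2; -4 2 2 -10; 0 0 0 1]
M⁻¹ · (1, -14, 165/8)ᵀ = (-3, -5, -3/4)ᵀ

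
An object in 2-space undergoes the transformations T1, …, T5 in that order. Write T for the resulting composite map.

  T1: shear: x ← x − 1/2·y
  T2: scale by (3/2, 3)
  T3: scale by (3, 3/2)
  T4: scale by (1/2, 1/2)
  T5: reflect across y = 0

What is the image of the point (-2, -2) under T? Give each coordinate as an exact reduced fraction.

T1 shear: x ← x − 1/2·y: (-2, -2) → (-1, -2)
T2 scale by (3/2, 3): (-1, -2) → (-3/2, -6)
T3 scale by (3, 3/2): (-3/2, -6) → (-9/2, -9)
T4 scale by (1/2, 1/2): (-9/2, -9) → (-9/4, -9/2)
T5 reflect across y = 0: (-9/4, -9/2) → (-9/4, 9/2)

T(p) = (-9/4, 9/2)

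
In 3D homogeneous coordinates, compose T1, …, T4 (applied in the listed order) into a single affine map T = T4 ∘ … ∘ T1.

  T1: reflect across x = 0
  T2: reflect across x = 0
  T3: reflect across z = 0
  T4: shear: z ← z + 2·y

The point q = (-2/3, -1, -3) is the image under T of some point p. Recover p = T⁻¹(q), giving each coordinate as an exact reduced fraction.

p = (-2/3, -1, 1)

T1 = [-1 0 0 0; 0 1 0 0; 0 0 1 0; 0 0 0 1]
T2·T1 = [1 0 0 0; 0 1 0 0; 0 0 1 0; 0 0 0 1]
T3·…·T1 = [1 0 0 0; 0 1 0 0; 0 0 -1 0; 0 0 0 1]
T4·…·T1 = [1 0 0 0; 0 1 0 0; 0 2 -1 0; 0 0 0 1]
det M = -1; M⁻¹ = [1 0 0 0; 0 1 0 0; 0 2 -1 0; 0 0 0 1]
M⁻¹ · (-2/3, -1, -3)ᵀ = (-2/3, -1, 1)ᵀ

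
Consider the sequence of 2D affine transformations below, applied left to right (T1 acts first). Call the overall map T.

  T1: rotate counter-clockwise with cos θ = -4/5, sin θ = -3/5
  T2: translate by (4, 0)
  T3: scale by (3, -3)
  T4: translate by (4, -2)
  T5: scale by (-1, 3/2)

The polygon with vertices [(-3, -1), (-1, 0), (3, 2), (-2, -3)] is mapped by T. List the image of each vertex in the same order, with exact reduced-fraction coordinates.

image vertices: (-107/5, -147/10), (-92/5, -57/10), (-62/5, 123/10), (-77/5, -96/5)

T1 rotate counter-clockwise with cos θ = -4/5, sin θ = -3/5: (-3, -1) → (9/5, 13/5); (-1, 0) → (4/5, 3/5); (3, 2) → (-6/5, -17/5); (-2, -3) → (-1/5, 18/5)
T2 translate by (4, 0): (9/5, 13/5) → (29/5, 13/5); (4/5, 3/5) → (24/5, 3/5); (-6/5, -17/5) → (14/5, -17/5); (-1/5, 18/5) → (19/5, 18/5)
T3 scale by (3, -3): (29/5, 13/5) → (87/5, -39/5); (24/5, 3/5) → (72/5, -9/5); (14/5, -17/5) → (42/5, 51/5); (19/5, 18/5) → (57/5, -54/5)
T4 translate by (4, -2): (87/5, -39/5) → (107/5, -49/5); (72/5, -9/5) → (92/5, -19/5); (42/5, 51/5) → (62/5, 41/5); (57/5, -54/5) → (77/5, -64/5)
T5 scale by (-1, 3/2): (107/5, -49/5) → (-107/5, -147/10); (92/5, -19/5) → (-92/5, -57/10); (62/5, 41/5) → (-62/5, 123/10); (77/5, -64/5) → (-77/5, -96/5)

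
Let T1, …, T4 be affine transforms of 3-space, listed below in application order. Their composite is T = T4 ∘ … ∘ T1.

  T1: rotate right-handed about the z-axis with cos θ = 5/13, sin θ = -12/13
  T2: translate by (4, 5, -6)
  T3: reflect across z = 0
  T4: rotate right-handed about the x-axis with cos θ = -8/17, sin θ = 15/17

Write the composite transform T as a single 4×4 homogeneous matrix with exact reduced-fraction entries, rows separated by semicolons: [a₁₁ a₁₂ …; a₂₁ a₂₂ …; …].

T1 = [5/13 12/13 0 0; -12/13 5/13 0 0; 0 0 1 0; 0 0 0 1]
T2·T1 = [5/13 12/13 0 4; -12/13 5/13 0 5; 0 0 1 -6; 0 0 0 1]
T3·…·T1 = [5/13 12/13 0 4; -12/13 5/13 0 5; 0 0 -1 6; 0 0 0 1]
T4·…·T1 = [5/13 12/13 0 4; 96/221 -40/221 15/17 -130/17; -180/221 75/221 8/17 27/17; 0 0 0 1]

T = [5/13 12/13 0 4; 96/221 -40/221 15/17 -130/17; -180/221 75/221 8/17 27/17; 0 0 0 1]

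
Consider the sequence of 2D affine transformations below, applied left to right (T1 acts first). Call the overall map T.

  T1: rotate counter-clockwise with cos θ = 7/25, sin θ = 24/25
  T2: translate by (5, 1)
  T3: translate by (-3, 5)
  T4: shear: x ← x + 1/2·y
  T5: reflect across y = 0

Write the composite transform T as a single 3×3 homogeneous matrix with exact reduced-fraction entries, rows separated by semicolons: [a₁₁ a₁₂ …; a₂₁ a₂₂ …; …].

T1 = [7/25 -24/25 0; 24/25 7/25 0; 0 0 1]
T2·T1 = [7/25 -24/25 5; 24/25 7/25 1; 0 0 1]
T3·…·T1 = [7/25 -24/25 2; 24/25 7/25 6; 0 0 1]
T4·…·T1 = [19/25 -41/50 5; 24/25 7/25 6; 0 0 1]
T5·…·T1 = [19/25 -41/50 5; -24/25 -7/25 -6; 0 0 1]

T = [19/25 -41/50 5; -24/25 -7/25 -6; 0 0 1]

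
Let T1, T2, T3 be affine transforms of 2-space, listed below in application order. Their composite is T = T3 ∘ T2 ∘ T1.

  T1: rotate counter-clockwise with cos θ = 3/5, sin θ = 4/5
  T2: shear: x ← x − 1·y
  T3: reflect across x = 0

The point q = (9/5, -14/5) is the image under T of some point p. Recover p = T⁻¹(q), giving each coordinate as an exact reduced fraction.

T1 = [3/5 -4/5 0; 4/5 3/5 0; 0 0 1]
T2·T1 = [-1/5 -7/5 0; 4/5 3/5 0; 0 0 1]
T3·…·T1 = [1/5 7/5 0; 4/5 3/5 0; 0 0 1]
det M = -1; M⁻¹ = [-3/5 7/5 0; 4/5 -1/5 0; 0 0 1]
M⁻¹ · (9/5, -14/5)ᵀ = (-5, 2)ᵀ

p = (-5, 2)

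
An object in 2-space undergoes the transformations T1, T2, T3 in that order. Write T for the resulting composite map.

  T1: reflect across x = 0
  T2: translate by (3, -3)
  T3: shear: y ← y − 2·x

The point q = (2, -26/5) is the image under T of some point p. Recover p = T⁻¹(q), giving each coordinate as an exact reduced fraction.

T1 = [-1 0 0; 0 1 0; 0 0 1]
T2·T1 = [-1 0 3; 0 1 -3; 0 0 1]
T3·…·T1 = [-1 0 3; 2 1 -9; 0 0 1]
det M = -1; M⁻¹ = [-1 0 3; 2 1 3; 0 0 1]
M⁻¹ · (2, -26/5)ᵀ = (1, 9/5)ᵀ

p = (1, 9/5)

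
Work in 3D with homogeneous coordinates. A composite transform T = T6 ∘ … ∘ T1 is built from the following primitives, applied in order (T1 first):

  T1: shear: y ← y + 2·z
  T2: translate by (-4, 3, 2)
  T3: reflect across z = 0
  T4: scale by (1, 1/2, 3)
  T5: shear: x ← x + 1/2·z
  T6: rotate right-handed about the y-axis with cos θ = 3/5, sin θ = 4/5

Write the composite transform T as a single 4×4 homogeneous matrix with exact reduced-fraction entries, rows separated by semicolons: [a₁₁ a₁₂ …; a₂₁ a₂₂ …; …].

T = [3/5 0 -33/10 -9; 0 1/2 1 3/2; -4/5 0 -3/5 2; 0 0 0 1]

T1 = [1 0 0 0; 0 1 2 0; 0 0 1 0; 0 0 0 1]
T2·T1 = [1 0 0 -4; 0 1 2 3; 0 0 1 2; 0 0 0 1]
T3·…·T1 = [1 0 0 -4; 0 1 2 3; 0 0 -1 -2; 0 0 0 1]
T4·…·T1 = [1 0 0 -4; 0 1/2 1 3/2; 0 0 -3 -6; 0 0 0 1]
T5·…·T1 = [1 0 -3/2 -7; 0 1/2 1 3/2; 0 0 -3 -6; 0 0 0 1]
T6·…·T1 = [3/5 0 -33/10 -9; 0 1/2 1 3/2; -4/5 0 -3/5 2; 0 0 0 1]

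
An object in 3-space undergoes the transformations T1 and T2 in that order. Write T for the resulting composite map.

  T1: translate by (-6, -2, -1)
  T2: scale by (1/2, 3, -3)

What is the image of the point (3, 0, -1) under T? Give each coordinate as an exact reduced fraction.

T1 translate by (-6, -2, -1): (3, 0, -1) → (-3, -2, -2)
T2 scale by (1/2, 3, -3): (-3, -2, -2) → (-3/2, -6, 6)

T(p) = (-3/2, -6, 6)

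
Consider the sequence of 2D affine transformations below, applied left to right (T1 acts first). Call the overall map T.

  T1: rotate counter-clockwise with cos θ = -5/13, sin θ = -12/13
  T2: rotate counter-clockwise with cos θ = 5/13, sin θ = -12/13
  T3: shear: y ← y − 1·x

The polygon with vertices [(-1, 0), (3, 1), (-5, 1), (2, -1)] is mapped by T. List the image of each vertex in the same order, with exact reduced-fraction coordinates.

T1 rotate counter-clockwise with cos θ = -5/13, sin θ = -12/13: (-1, 0) → (5/13, 12/13); (3, 1) → (-3/13, -41/13); (-5, 1) → (37/13, 55/13); (2, -1) → (-22/13, -19/13)
T2 rotate counter-clockwise with cos θ = 5/13, sin θ = -12/13: (5/13, 12/13) → (1, 0); (-3/13, -41/13) → (-3, -1); (37/13, 55/13) → (5, -1); (-22/13, -19/13) → (-2, 1)
T3 shear: y ← y − 1·x: (1, 0) → (1, -1); (-3, -1) → (-3, 2); (5, -1) → (5, -6); (-2, 1) → (-2, 3)

image vertices: (1, -1), (-3, 2), (5, -6), (-2, 3)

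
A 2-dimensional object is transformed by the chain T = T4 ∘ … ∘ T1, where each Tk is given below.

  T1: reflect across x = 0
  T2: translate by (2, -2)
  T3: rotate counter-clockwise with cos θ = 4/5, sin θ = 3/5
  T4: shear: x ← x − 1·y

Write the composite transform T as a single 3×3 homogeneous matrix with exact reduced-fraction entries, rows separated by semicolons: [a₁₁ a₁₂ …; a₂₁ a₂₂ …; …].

T = [-1/5 -7/5 16/5; -3/5 4/5 -2/5; 0 0 1]

T1 = [-1 0 0; 0 1 0; 0 0 1]
T2·T1 = [-1 0 2; 0 1 -2; 0 0 1]
T3·…·T1 = [-4/5 -3/5 14/5; -3/5 4/5 -2/5; 0 0 1]
T4·…·T1 = [-1/5 -7/5 16/5; -3/5 4/5 -2/5; 0 0 1]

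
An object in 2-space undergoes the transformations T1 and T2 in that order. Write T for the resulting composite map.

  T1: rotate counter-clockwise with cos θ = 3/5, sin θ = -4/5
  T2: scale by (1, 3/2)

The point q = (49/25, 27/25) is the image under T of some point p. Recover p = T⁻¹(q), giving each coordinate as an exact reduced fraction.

p = (3/5, 2)

T1 = [3/5 4/5 0; -4/5 3/5 0; 0 0 1]
T2·T1 = [3/5 4/5 0; -6/5 9/10 0; 0 0 1]
det M = 3/2; M⁻¹ = [3/5 -8/15 0; 4/5 2/5 0; 0 0 1]
M⁻¹ · (49/25, 27/25)ᵀ = (3/5, 2)ᵀ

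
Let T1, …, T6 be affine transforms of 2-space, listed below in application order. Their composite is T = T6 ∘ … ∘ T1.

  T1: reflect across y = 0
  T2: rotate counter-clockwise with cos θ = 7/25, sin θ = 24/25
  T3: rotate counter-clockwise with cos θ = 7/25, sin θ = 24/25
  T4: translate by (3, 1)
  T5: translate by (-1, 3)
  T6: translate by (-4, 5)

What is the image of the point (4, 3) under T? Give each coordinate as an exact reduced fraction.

T(p) = (-94/25, 342/25)

T1 reflect across y = 0: (4, 3) → (4, -3)
T2 rotate counter-clockwise with cos θ = 7/25, sin θ = 24/25: (4, -3) → (4, 3)
T3 rotate counter-clockwise with cos θ = 7/25, sin θ = 24/25: (4, 3) → (-44/25, 117/25)
T4 translate by (3, 1): (-44/25, 117/25) → (31/25, 142/25)
T5 translate by (-1, 3): (31/25, 142/25) → (6/25, 217/25)
T6 translate by (-4, 5): (6/25, 217/25) → (-94/25, 342/25)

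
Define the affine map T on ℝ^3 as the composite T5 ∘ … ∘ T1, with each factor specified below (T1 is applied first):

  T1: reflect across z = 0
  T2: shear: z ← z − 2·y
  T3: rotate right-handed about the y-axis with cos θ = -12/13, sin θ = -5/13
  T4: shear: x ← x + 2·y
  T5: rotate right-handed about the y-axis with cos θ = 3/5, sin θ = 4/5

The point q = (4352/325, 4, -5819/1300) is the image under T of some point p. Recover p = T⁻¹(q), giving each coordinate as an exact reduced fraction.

p = (-1/4, 4, 4/5)

T1 = [1 0 0 0; 0 1 0 0; 0 0 -1 0; 0 0 0 1]
T2·T1 = [1 0 0 0; 0 1 0 0; 0 -2 -1 0; 0 0 0 1]
T3·…·T1 = [-12/13 10/13 5/13 0; 0 1 0 0; 5/13 24/13 12/13 0; 0 0 0 1]
T4·…·T1 = [-12/13 36/13 5/13 0; 0 1 0 0; 5/13 24/13 12/13 0; 0 0 0 1]
T5·…·T1 = [-16/65 204/65 63/65 0; 0 1 0 0; 63/65 -72/65 16/65 0; 0 0 0 1]
det M = -1; M⁻¹ = [-16/65 24/13 63/65 0; 0 1 0 0; 63/65 -36/13 16/65 0; 0 0 0 1]
M⁻¹ · (4352/325, 4, -5819/1300)ᵀ = (-1/4, 4, 4/5)ᵀ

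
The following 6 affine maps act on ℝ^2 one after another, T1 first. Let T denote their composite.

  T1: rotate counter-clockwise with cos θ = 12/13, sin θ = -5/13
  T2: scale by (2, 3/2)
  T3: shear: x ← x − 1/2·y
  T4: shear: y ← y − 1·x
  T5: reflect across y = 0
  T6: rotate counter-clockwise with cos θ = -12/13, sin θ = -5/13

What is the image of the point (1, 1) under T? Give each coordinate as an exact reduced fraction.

T(p) = (-1015/676, -1451/676)

T1 rotate counter-clockwise with cos θ = 12/13, sin θ = -5/13: (1, 1) → (17/13, 7/13)
T2 scale by (2, 3/2): (17/13, 7/13) → (34/13, 21/26)
T3 shear: x ← x − 1/2·y: (34/13, 21/26) → (115/52, 21/26)
T4 shear: y ← y − 1·x: (115/52, 21/26) → (115/52, -73/52)
T5 reflect across y = 0: (115/52, -73/52) → (115/52, 73/52)
T6 rotate counter-clockwise with cos θ = -12/13, sin θ = -5/13: (115/52, 73/52) → (-1015/676, -1451/676)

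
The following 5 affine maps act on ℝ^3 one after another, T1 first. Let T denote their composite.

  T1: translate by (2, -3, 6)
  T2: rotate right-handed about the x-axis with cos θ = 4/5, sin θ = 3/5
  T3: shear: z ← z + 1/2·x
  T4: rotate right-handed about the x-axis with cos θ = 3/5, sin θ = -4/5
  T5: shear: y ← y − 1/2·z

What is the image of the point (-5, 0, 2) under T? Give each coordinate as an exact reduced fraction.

T1 translate by (2, -3, 6): (-5, 0, 2) → (-3, -3, 8)
T2 rotate right-handed about the x-axis with cos θ = 4/5, sin θ = 3/5: (-3, -3, 8) → (-3, -36/5, 23/5)
T3 shear: z ← z + 1/2·x: (-3, -36/5, 23/5) → (-3, -36/5, 31/10)
T4 rotate right-handed about the x-axis with cos θ = 3/5, sin θ = -4/5: (-3, -36/5, 31/10) → (-3, -46/25, 381/50)
T5 shear: y ← y − 1/2·z: (-3, -46/25, 381/50) → (-3, -113/20, 381/50)

T(p) = (-3, -113/20, 381/50)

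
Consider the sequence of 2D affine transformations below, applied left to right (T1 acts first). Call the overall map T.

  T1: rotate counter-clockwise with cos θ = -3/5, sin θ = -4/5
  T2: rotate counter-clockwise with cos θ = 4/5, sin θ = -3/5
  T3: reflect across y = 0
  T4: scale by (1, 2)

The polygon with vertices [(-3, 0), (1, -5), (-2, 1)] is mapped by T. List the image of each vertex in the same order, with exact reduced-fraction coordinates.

T1 rotate counter-clockwise with cos θ = -3/5, sin θ = -4/5: (-3, 0) → (9/5, 12/5); (1, -5) → (-23/5, 11/5); (-2, 1) → (2, 1)
T2 rotate counter-clockwise with cos θ = 4/5, sin θ = -3/5: (9/5, 12/5) → (72/25, 21/25); (-23/5, 11/5) → (-59/25, 113/25); (2, 1) → (11/5, -2/5)
T3 reflect across y = 0: (72/25, 21/25) → (72/25, -21/25); (-59/25, 113/25) → (-59/25, -113/25); (11/5, -2/5) → (11/5, 2/5)
T4 scale by (1, 2): (72/25, -21/25) → (72/25, -42/25); (-59/25, -113/25) → (-59/25, -226/25); (11/5, 2/5) → (11/5, 4/5)

image vertices: (72/25, -42/25), (-59/25, -226/25), (11/5, 4/5)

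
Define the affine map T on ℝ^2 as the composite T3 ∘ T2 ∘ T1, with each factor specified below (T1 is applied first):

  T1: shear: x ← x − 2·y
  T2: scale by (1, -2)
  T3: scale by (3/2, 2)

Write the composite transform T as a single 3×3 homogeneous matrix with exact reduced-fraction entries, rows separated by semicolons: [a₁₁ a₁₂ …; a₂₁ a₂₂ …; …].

T1 = [1 -2 0; 0 1 0; 0 0 1]
T2·T1 = [1 -2 0; 0 -2 0; 0 0 1]
T3·…·T1 = [3/2 -3 0; 0 -4 0; 0 0 1]

T = [3/2 -3 0; 0 -4 0; 0 0 1]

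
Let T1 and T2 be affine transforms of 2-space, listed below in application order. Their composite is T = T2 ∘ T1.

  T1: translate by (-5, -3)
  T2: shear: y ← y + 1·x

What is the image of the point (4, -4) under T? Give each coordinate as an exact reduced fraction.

T1 translate by (-5, -3): (4, -4) → (-1, -7)
T2 shear: y ← y + 1·x: (-1, -7) → (-1, -8)

T(p) = (-1, -8)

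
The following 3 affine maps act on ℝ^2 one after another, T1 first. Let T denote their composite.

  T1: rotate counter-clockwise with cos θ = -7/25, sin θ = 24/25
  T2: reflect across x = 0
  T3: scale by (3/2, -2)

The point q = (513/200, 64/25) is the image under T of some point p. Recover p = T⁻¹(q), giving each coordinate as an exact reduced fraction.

p = (-3/4, 2)

T1 = [-7/25 -24/25 0; 24/25 -7/25 0; 0 0 1]
T2·T1 = [7/25 24/25 0; 24/25 -7/25 0; 0 0 1]
T3·…·T1 = [21/50 36/25 0; -48/25 14/25 0; 0 0 1]
det M = 3; M⁻¹ = [14/75 -12/25 0; 16/25 7/50 0; 0 0 1]
M⁻¹ · (513/200, 64/25)ᵀ = (-3/4, 2)ᵀ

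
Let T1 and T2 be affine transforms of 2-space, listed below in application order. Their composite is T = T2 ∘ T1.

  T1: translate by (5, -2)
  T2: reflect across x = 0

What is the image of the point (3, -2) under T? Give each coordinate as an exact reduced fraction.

T1 translate by (5, -2): (3, -2) → (8, -4)
T2 reflect across x = 0: (8, -4) → (-8, -4)

T(p) = (-8, -4)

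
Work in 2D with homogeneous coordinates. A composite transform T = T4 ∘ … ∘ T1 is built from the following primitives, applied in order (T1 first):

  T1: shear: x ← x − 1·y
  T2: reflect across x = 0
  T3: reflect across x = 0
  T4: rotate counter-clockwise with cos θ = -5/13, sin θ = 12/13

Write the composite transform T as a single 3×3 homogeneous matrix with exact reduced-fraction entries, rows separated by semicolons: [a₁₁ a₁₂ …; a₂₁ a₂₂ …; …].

T1 = [1 -1 0; 0 1 0; 0 0 1]
T2·T1 = [-1 1 0; 0 1 0; 0 0 1]
T3·…·T1 = [1 -1 0; 0 1 0; 0 0 1]
T4·…·T1 = [-5/13 -7/13 0; 12/13 -17/13 0; 0 0 1]

T = [-5/13 -7/13 0; 12/13 -17/13 0; 0 0 1]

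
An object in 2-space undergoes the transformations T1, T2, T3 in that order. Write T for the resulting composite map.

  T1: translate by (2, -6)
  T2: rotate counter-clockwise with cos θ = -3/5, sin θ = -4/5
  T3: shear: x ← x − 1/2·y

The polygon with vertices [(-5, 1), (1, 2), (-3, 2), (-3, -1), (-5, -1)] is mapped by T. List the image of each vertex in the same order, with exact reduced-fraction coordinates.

image vertices: (-49/10, 27/5), (-5, 0), (-21/5, 16/5), (-15/2, 5), (-71/10, 33/5)

T1 translate by (2, -6): (-5, 1) → (-3, -5); (1, 2) → (3, -4); (-3, 2) → (-1, -4); (-3, -1) → (-1, -7); (-5, -1) → (-3, -7)
T2 rotate counter-clockwise with cos θ = -3/5, sin θ = -4/5: (-3, -5) → (-11/5, 27/5); (3, -4) → (-5, 0); (-1, -4) → (-13/5, 16/5); (-1, -7) → (-5, 5); (-3, -7) → (-19/5, 33/5)
T3 shear: x ← x − 1/2·y: (-11/5, 27/5) → (-49/10, 27/5); (-5, 0) → (-5, 0); (-13/5, 16/5) → (-21/5, 16/5); (-5, 5) → (-15/2, 5); (-19/5, 33/5) → (-71/10, 33/5)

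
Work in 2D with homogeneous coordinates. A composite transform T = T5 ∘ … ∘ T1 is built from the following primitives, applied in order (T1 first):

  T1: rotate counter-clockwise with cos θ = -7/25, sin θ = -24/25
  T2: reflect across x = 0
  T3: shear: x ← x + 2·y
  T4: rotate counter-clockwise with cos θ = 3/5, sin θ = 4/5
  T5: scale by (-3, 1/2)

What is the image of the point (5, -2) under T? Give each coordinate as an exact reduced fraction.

T(p) = (-111/125, -417/125)

T1 rotate counter-clockwise with cos θ = -7/25, sin θ = -24/25: (5, -2) → (-83/25, -106/25)
T2 reflect across x = 0: (-83/25, -106/25) → (83/25, -106/25)
T3 shear: x ← x + 2·y: (83/25, -106/25) → (-129/25, -106/25)
T4 rotate counter-clockwise with cos θ = 3/5, sin θ = 4/5: (-129/25, -106/25) → (37/125, -834/125)
T5 scale by (-3, 1/2): (37/125, -834/125) → (-111/125, -417/125)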